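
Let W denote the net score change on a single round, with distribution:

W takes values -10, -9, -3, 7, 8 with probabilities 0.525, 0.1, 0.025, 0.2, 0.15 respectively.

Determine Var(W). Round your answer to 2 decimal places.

67.08

E[W] = (-10)(0.525) + (-9)(0.1) + (-3)(0.025) + (7)(0.2) + (8)(0.15) = -3.625
E[W²] = (-10)²(0.525) + (-9)²(0.1) + (-3)²(0.025) + (7)²(0.2) + (8)²(0.15) = 80.225
Var(W) = E[W²] − (E[W])² = 80.225 − (-3.625)² = 67.084375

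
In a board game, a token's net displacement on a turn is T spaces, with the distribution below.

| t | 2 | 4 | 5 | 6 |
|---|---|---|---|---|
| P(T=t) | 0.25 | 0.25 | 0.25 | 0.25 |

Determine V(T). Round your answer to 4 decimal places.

2.1875

E[T] = (2)(0.25) + (4)(0.25) + (5)(0.25) + (6)(0.25) = 4.25
E[T²] = (2)²(0.25) + (4)²(0.25) + (5)²(0.25) + (6)²(0.25) = 20.25
V(T) = E[T²] − (E[T])² = 20.25 − (4.25)² = 2.1875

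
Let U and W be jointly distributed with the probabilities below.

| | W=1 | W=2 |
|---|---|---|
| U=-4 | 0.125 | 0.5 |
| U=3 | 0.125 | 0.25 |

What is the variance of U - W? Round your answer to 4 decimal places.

12.1094

E[U] = -1.375,  E[W] = 1.75,  E[UW] = -2.625
V(U) = 13.375 − (-1.375)² = 11.484375;  V(W) = 3.25 − (1.75)² = 0.1875
cov(U,W) = -2.625 − (-1.375)(1.75) = -0.21875
V(U - W) = (1)²·11.484375 + (-1)²·0.1875 + 2·(1)·(-1)·-0.21875 = 12.109375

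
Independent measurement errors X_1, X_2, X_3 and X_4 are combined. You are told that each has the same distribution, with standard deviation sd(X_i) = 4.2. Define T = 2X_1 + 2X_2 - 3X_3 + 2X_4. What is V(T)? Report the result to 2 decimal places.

370.44

V(X_i) = (4.2)² = 17.64
By independence, V(T) = (2)²V(X_1) + (2)²V(X_2) + (-3)²V(X_3) + (2)²V(X_4)
= (2)²·17.64 + (2)²·17.64 + (-3)²·17.64 + (2)²·17.64 = 370.44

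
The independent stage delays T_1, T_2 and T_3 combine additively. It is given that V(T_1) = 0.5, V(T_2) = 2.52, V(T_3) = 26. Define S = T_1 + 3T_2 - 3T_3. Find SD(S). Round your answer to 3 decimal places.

16.037

By independence, V(S) = (1)²V(T_1) + (3)²V(T_2) + (-3)²V(T_3)
= (1)²·0.5 + (3)²·2.52 + (-3)²·26 = 257.18
SD(S) = √257.18 ≈ 16.037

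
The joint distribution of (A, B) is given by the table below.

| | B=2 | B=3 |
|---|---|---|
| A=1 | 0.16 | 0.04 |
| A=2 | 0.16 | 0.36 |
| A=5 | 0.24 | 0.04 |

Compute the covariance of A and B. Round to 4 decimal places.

E[A] = 2.64,  E[B] = 2.44
E[AB] = 6.24
Cov(A,B) = E[AB] − E[A]E[B] = 6.24 − (2.64)(2.44) = -0.2016

-0.2016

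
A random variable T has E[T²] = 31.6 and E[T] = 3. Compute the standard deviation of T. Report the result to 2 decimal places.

Var(T) = 31.6 − (3)² = 22.6
sd(T) = √22.6 ≈ 4.75

4.75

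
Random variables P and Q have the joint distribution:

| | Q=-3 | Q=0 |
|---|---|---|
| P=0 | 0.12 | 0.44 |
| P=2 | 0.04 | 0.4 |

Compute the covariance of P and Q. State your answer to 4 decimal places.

E[P] = 0.88,  E[Q] = -0.48
E[PQ] = -0.24
Cov(P,Q) = E[PQ] − E[P]E[Q] = -0.24 − (0.88)(-0.48) = 0.1824

0.1824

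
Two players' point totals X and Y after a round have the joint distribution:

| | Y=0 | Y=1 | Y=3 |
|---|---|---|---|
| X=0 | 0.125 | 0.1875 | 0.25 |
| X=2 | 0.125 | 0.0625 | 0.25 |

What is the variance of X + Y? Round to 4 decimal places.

E[X] = 0.875,  E[Y] = 1.75,  E[XY] = 1.625
Var(X) = 1.75 − (0.875)² = 0.984375;  Var(Y) = 4.75 − (1.75)² = 1.6875
Cov(X,Y) = 1.625 − (0.875)(1.75) = 0.09375
Var(X + Y) = (1)²·0.984375 + (1)²·1.6875 + 2·(1)·(1)·0.09375 = 2.859375

2.8594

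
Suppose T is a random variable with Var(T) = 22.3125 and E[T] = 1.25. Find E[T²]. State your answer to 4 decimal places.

E[T²] = Var(T) + (E[T])² = 22.3125 + (1.25)² = 23.875

23.8750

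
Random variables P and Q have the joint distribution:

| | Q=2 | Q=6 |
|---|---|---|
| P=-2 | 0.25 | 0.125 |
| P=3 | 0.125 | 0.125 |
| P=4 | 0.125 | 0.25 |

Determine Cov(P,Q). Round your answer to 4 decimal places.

1.5000

E[P] = 1.5,  E[Q] = 4
E[PQ] = 7.5
Cov(P,Q) = E[PQ] − E[P]E[Q] = 7.5 − (1.5)(4) = 1.5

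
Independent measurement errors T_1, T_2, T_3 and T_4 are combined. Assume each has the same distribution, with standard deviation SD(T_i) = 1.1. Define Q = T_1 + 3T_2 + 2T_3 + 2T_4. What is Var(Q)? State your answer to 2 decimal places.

Var(T_i) = (1.1)² = 1.21
By independence, Var(Q) = (1)²Var(T_1) + (3)²Var(T_2) + (2)²Var(T_3) + (2)²Var(T_4)
= (1)²·1.21 + (3)²·1.21 + (2)²·1.21 + (2)²·1.21 = 21.78

21.78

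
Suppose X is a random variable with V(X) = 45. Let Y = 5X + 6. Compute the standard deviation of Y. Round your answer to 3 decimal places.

33.541

V(5X + 6) = (5)²·45 = 1125
σ(Y) = √1125 ≈ 33.541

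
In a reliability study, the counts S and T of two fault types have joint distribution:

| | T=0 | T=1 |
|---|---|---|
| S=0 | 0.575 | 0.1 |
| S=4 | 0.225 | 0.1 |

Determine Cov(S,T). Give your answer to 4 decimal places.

0.1400

E[S] = 1.3,  E[T] = 0.2
E[ST] = 0.4
Cov(S,T) = E[ST] − E[S]E[T] = 0.4 − (1.3)(0.2) = 0.14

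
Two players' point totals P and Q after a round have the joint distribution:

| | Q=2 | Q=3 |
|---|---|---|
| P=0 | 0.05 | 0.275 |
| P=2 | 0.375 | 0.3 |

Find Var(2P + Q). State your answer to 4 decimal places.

E[P] = 1.35,  E[Q] = 2.575,  E[PQ] = 3.3
Var(P) = 2.7 − (1.35)² = 0.8775;  Var(Q) = 6.875 − (2.575)² = 0.244375
Cov(P,Q) = 3.3 − (1.35)(2.575) = -0.17625
Var(2P + Q) = (2)²·0.8775 + (1)²·0.244375 + 2·(2)·(1)·-0.17625 = 3.049375

3.0494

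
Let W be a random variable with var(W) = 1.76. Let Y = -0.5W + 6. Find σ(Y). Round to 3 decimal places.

0.663

var(-0.5W + 6) = (-0.5)²·1.76 = 0.44
σ(Y) = √0.44 ≈ 0.663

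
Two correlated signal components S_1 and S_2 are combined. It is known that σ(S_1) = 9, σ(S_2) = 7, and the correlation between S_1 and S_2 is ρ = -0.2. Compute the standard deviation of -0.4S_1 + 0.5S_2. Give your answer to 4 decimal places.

var(S_1) = (9)² = 81;  var(S_2) = (7)² = 49
cov(S_1,S_2) = ρ·σ(S_1)·σ(S_2) = -0.2·9·7 = -12.6
var(-0.4S_1 + 0.5S_2) = (-0.4)²·var(S_1) + (0.5)²·var(S_2) + 2·(-0.4)·(0.5)·cov(S_1,S_2)
= 0.16·81 + 0.25·49 + -0.4·-12.6 = 30.25
σ(-0.4S_1 + 0.5S_2) = √30.25 ≈ 5.5000

5.5000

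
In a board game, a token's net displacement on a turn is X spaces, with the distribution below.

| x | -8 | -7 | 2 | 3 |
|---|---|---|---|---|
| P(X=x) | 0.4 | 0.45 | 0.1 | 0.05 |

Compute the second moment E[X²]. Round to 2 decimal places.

E[X²] = (-8)²(0.4) + (-7)²(0.45) + (2)²(0.1) + (3)²(0.05) = 48.5

48.50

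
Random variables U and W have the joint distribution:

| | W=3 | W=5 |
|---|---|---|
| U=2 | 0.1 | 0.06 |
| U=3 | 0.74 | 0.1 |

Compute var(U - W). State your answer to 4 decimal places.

0.8096

E[U] = 2.84,  E[W] = 3.32,  E[UW] = 9.36
var(U) = 8.2 − (2.84)² = 0.1344;  var(W) = 11.56 − (3.32)² = 0.5376
Cov(U,W) = 9.36 − (2.84)(3.32) = -0.0688
var(U - W) = (1)²·0.1344 + (-1)²·0.5376 + 2·(1)·(-1)·-0.0688 = 0.8096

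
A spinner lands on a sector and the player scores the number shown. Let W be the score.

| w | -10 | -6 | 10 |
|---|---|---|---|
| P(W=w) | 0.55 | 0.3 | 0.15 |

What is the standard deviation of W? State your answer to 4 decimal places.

E[W] = (-10)(0.55) + (-6)(0.3) + (10)(0.15) = -5.8
E[W²] = (-10)²(0.55) + (-6)²(0.3) + (10)²(0.15) = 80.8
var(W) = E[W²] − (E[W])² = 80.8 − (-5.8)² = 47.16
SD(W) = √47.16 ≈ 6.8673

6.8673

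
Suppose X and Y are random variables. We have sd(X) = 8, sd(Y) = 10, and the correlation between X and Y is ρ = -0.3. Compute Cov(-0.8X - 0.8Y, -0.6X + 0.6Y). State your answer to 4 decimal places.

-17.2800

Var(X) = (8)² = 64;  Var(Y) = (10)² = 100
Cov(X,Y) = ρ·sd(X)·sd(Y) = -0.3·8·10 = -24
Cov(-0.8X - 0.8Y, -0.6X + 0.6Y) = (-0.8)(-0.6)Var(X) + (-0.8)(0.6)Var(Y) + [(-0.8)(0.6) + (-0.8)(-0.6)]Cov(X,Y)
= 0.48·64 + -0.48·100 + 0·-24 = -17.28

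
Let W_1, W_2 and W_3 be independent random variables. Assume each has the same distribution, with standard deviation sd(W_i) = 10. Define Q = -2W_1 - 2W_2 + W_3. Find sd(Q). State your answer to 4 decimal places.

30.0000

V(W_i) = (10)² = 100
By independence, V(Q) = (-2)²V(W_1) + (-2)²V(W_2) + (1)²V(W_3)
= (-2)²·100 + (-2)²·100 + (1)²·100 = 900
sd(Q) = √900 ≈ 30.0000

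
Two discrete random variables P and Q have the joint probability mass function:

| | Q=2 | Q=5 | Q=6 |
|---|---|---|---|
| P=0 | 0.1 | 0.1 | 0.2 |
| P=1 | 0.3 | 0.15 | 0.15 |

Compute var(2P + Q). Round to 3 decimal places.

3.228

E[P] = 0.6,  E[Q] = 4.15,  E[PQ] = 2.25
var(P) = 0.6 − (0.6)² = 0.24;  var(Q) = 20.45 − (4.15)² = 3.2275
Cov(P,Q) = 2.25 − (0.6)(4.15) = -0.24
var(2P + Q) = (2)²·0.24 + (1)²·3.2275 + 2·(2)·(1)·-0.24 = 3.2275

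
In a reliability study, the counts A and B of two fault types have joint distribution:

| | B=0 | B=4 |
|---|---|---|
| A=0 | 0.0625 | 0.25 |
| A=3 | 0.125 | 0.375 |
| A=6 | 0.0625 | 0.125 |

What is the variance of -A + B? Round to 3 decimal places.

E[A] = 2.625,  E[B] = 3,  E[AB] = 7.5
V(A) = 11.25 − (2.625)² = 4.359375;  V(B) = 12 − (3)² = 3
cov(A,B) = 7.5 − (2.625)(3) = -0.375
V(-A + B) = (-1)²·4.359375 + (1)²·3 + 2·(-1)·(1)·-0.375 = 8.109375

8.109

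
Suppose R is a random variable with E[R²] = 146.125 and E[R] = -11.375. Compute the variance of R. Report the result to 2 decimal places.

Var(R) = 146.125 − (-11.375)² = 16.734375

16.73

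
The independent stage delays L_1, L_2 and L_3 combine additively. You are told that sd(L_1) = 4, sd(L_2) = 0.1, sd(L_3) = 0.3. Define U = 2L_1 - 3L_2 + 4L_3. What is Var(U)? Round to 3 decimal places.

Var(L_1) = 16, Var(L_2) = 0.01, Var(L_3) = 0.09
By independence, Var(U) = (2)²Var(L_1) + (-3)²Var(L_2) + (4)²Var(L_3)
= (2)²·16 + (-3)²·0.01 + (4)²·0.09 = 65.53

65.530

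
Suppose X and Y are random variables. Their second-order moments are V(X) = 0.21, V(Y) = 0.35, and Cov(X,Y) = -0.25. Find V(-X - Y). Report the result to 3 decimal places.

0.060

V(-X - Y) = (-1)²·V(X) + (-1)²·V(Y) + 2·(-1)·(-1)·Cov(X,Y)
= 1·0.21 + 1·0.35 + 2·-0.25 = 0.06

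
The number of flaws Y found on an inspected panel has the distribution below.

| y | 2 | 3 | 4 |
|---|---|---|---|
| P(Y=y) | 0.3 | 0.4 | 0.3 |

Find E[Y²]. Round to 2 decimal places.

9.60

E[Y²] = (2)²(0.3) + (3)²(0.4) + (4)²(0.3) = 9.6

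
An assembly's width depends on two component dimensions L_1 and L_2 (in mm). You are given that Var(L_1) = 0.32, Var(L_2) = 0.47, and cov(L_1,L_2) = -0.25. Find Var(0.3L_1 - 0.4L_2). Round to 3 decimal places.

Var(0.3L_1 - 0.4L_2) = (0.3)²·Var(L_1) + (-0.4)²·Var(L_2) + 2·(0.3)·(-0.4)·cov(L_1,L_2)
= 0.09·0.32 + 0.16·0.47 + -0.24·-0.25 = 0.164

0.164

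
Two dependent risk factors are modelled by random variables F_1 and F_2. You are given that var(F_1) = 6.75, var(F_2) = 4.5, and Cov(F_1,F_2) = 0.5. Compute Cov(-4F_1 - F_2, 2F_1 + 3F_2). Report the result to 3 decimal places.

Cov(-4F_1 - F_2, 2F_1 + 3F_2) = (-4)(2)var(F_1) + (-1)(3)var(F_2) + [(-4)(3) + (-1)(2)]Cov(F_1,F_2)
= -8·6.75 + -3·4.5 + -14·0.5 = -74.5

-74.500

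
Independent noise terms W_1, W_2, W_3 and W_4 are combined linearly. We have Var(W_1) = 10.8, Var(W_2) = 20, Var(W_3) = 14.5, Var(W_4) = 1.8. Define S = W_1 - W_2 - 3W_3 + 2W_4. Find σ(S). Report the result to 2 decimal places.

12.98

By independence, Var(S) = (1)²Var(W_1) + (-1)²Var(W_2) + (-3)²Var(W_3) + (2)²Var(W_4)
= (1)²·10.8 + (-1)²·20 + (-3)²·14.5 + (2)²·1.8 = 168.5
σ(S) = √168.5 ≈ 12.98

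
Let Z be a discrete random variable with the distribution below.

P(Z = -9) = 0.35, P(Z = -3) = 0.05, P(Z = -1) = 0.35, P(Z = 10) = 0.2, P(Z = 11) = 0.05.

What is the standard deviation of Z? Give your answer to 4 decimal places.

7.3478

E[Z] = (-9)(0.35) + (-3)(0.05) + (-1)(0.35) + (10)(0.2) + (11)(0.05) = -1.1
E[Z²] = (-9)²(0.35) + (-3)²(0.05) + (-1)²(0.35) + (10)²(0.2) + (11)²(0.05) = 55.2
Var(Z) = E[Z²] − (E[Z])² = 55.2 − (-1.1)² = 53.99
sd(Z) = √53.99 ≈ 7.3478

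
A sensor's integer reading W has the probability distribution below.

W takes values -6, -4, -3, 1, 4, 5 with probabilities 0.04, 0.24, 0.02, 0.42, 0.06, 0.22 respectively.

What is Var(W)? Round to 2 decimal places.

12.09

E[W] = (-6)(0.04) + (-4)(0.24) + (-3)(0.02) + (1)(0.42) + (4)(0.06) + (5)(0.22) = 0.5
E[W²] = (-6)²(0.04) + (-4)²(0.24) + (-3)²(0.02) + (1)²(0.42) + (4)²(0.06) + (5)²(0.22) = 12.34
Var(W) = E[W²] − (E[W])² = 12.34 − (0.5)² = 12.09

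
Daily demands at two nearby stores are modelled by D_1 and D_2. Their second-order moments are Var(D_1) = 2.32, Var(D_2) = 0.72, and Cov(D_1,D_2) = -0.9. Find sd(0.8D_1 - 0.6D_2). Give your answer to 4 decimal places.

Var(0.8D_1 - 0.6D_2) = (0.8)²·Var(D_1) + (-0.6)²·Var(D_2) + 2·(0.8)·(-0.6)·Cov(D_1,D_2)
= 0.64·2.32 + 0.36·0.72 + -0.96·-0.9 = 2.608
sd(0.8D_1 - 0.6D_2) = √2.608 ≈ 1.6149

1.6149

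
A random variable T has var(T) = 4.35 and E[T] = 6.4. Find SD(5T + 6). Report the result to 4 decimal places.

10.4283

var(5T + 6) = (5)²·4.35 = 108.75
SD(5T + 6) = √108.75 ≈ 10.4283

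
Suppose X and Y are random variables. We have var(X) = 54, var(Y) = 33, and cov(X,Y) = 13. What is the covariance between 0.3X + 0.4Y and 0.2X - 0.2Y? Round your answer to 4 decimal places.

cov(0.3X + 0.4Y, 0.2X - 0.2Y) = (0.3)(0.2)var(X) + (0.4)(-0.2)var(Y) + [(0.3)(-0.2) + (0.4)(0.2)]cov(X,Y)
= 0.06·54 + -0.08·33 + 0.02·13 = 0.86

0.8600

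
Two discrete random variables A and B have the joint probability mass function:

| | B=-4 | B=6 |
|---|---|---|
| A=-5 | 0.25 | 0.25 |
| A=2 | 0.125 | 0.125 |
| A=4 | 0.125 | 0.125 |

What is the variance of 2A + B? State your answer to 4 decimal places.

E[A] = -1,  E[B] = 1,  E[AB] = -1
V(A) = 17.5 − (-1)² = 16.5;  V(B) = 26 − (1)² = 25
Cov(A,B) = -1 − (-1)(1) = 0
V(2A + B) = (2)²·16.5 + (1)²·25 + 2·(2)·(1)·0 = 91

91.0000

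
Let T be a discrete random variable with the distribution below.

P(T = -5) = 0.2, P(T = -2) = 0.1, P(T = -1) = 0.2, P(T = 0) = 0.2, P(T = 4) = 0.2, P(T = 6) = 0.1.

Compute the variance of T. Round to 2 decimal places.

12.40

E[T] = (-5)(0.2) + (-2)(0.1) + (-1)(0.2) + (0)(0.2) + (4)(0.2) + (6)(0.1) = 0
E[T²] = (-5)²(0.2) + (-2)²(0.1) + (-1)²(0.2) + (0)²(0.2) + (4)²(0.2) + (6)²(0.1) = 12.4
var(T) = E[T²] − (E[T])² = 12.4 − (0)² = 12.4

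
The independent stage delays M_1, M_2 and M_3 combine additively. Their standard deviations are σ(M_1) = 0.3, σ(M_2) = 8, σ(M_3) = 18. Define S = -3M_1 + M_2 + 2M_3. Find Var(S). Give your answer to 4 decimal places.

1360.8100

Var(M_1) = 0.09, Var(M_2) = 64, Var(M_3) = 324
By independence, Var(S) = (-3)²Var(M_1) + (1)²Var(M_2) + (2)²Var(M_3)
= (-3)²·0.09 + (1)²·64 + (2)²·324 = 1360.81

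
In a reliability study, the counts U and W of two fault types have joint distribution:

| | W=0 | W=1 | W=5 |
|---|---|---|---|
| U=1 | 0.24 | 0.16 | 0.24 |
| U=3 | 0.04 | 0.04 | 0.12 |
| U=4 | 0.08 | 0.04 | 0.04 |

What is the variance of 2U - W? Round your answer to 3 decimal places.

E[U] = 1.88,  E[W] = 2.24,  E[UW] = 4.24
Var(U) = 5 − (1.88)² = 1.4656;  Var(W) = 10.24 − (2.24)² = 5.2224
cov(U,W) = 4.24 − (1.88)(2.24) = 0.0288
Var(2U - W) = (2)²·1.4656 + (-1)²·5.2224 + 2·(2)·(-1)·0.0288 = 10.9696

10.970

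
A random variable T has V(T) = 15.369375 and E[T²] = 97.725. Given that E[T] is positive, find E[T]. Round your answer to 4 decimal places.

(E[T])² = E[T²] − V(T) = 97.725 − 15.369375 = 82.355625
E[T] = √82.355625 = 9.075

9.0750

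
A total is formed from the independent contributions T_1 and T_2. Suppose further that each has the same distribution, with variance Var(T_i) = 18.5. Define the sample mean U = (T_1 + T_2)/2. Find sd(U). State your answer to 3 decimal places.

3.041

By independence, Var(U) = (0.5)²Var(T_1) + (0.5)²Var(T_2)
= (0.5)²·18.5 + (0.5)²·18.5 = 9.25
sd(U) = √9.25 ≈ 3.041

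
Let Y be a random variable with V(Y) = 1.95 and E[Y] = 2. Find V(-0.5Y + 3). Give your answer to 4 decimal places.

V(-0.5Y + 3) = (-0.5)²·V(Y) = 0.25·1.95 = 0.4875

0.4875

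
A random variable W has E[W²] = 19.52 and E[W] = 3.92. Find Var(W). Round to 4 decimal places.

Var(W) = 19.52 − (3.92)² = 4.1536

4.1536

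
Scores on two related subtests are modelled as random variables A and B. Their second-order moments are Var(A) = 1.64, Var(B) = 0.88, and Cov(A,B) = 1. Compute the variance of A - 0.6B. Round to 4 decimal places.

Var(A - 0.6B) = (1)²·Var(A) + (-0.6)²·Var(B) + 2·(1)·(-0.6)·Cov(A,B)
= 1·1.64 + 0.36·0.88 + -1.2·1 = 0.7568

0.7568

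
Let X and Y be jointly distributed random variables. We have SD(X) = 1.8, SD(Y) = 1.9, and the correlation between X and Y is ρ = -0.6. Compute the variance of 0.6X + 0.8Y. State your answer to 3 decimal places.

V(X) = (1.8)² = 3.24;  V(Y) = (1.9)² = 3.61
Cov(X,Y) = ρ·SD(X)·SD(Y) = -0.6·1.8·1.9 = -2.052
V(0.6X + 0.8Y) = (0.6)²·V(X) + (0.8)²·V(Y) + 2·(0.6)·(0.8)·Cov(X,Y)
= 0.36·3.24 + 0.64·3.61 + 0.96·-2.052 = 1.50688

1.507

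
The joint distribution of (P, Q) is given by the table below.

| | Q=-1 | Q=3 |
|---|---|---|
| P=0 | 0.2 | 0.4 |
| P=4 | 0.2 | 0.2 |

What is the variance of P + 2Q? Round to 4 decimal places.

16.6400

E[P] = 1.6,  E[Q] = 1.4,  E[PQ] = 1.6
V(P) = 6.4 − (1.6)² = 3.84;  V(Q) = 5.8 − (1.4)² = 3.84
Cov(P,Q) = 1.6 − (1.6)(1.4) = -0.64
V(P + 2Q) = (1)²·3.84 + (2)²·3.84 + 2·(1)·(2)·-0.64 = 16.64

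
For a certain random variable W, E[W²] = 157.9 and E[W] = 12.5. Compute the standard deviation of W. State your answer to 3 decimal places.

Var(W) = 157.9 − (12.5)² = 1.65
σ(W) = √1.65 ≈ 1.285

1.285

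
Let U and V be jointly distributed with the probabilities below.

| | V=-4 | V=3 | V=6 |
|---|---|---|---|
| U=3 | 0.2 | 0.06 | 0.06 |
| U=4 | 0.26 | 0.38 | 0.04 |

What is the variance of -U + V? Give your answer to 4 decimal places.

E[U] = 3.68,  E[V] = 0.08,  E[UV] = 0.58
Var(U) = 13.76 − (3.68)² = 0.2176;  Var(V) = 14.92 − (0.08)² = 14.9136
cov(U,V) = 0.58 − (3.68)(0.08) = 0.2856
Var(-U + V) = (-1)²·0.2176 + (1)²·14.9136 + 2·(-1)·(1)·0.2856 = 14.56

14.5600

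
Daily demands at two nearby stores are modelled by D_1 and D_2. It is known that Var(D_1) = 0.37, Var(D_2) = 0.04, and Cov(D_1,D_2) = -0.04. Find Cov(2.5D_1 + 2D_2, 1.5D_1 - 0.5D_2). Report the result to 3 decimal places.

Cov(2.5D_1 + 2D_2, 1.5D_1 - 0.5D_2) = (2.5)(1.5)Var(D_1) + (2)(-0.5)Var(D_2) + [(2.5)(-0.5) + (2)(1.5)]Cov(D_1,D_2)
= 3.75·0.37 + -1·0.04 + 1.75·-0.04 = 1.2775

1.278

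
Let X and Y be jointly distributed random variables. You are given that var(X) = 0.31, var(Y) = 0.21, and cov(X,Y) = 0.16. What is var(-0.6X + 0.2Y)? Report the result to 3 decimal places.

var(-0.6X + 0.2Y) = (-0.6)²·var(X) + (0.2)²·var(Y) + 2·(-0.6)·(0.2)·cov(X,Y)
= 0.36·0.31 + 0.04·0.21 + -0.24·0.16 = 0.0816

0.082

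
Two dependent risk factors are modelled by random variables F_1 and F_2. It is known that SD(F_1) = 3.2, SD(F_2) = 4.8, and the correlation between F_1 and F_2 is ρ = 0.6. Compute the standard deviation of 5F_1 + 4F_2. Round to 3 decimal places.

31.516

Var(F_1) = (3.2)² = 10.24;  Var(F_2) = (4.8)² = 23.04
Cov(F_1,F_2) = ρ·SD(F_1)·SD(F_2) = 0.6·3.2·4.8 = 9.216
Var(5F_1 + 4F_2) = (5)²·Var(F_1) + (4)²·Var(F_2) + 2·(5)·(4)·Cov(F_1,F_2)
= 25·10.24 + 16·23.04 + 40·9.216 = 993.28
SD(5F_1 + 4F_2) = √993.28 ≈ 31.516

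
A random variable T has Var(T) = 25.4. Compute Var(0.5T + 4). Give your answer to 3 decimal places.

6.350

Var(0.5T + 4) = (0.5)²·Var(T) = 0.25·25.4 = 6.35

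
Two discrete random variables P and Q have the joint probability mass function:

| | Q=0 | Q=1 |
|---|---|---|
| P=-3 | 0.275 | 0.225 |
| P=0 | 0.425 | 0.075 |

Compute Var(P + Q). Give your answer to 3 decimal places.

E[P] = -1.5,  E[Q] = 0.3,  E[PQ] = -0.675
Var(P) = 4.5 − (-1.5)² = 2.25;  Var(Q) = 0.3 − (0.3)² = 0.21
Cov(P,Q) = -0.675 − (-1.5)(0.3) = -0.225
Var(P + Q) = (1)²·2.25 + (1)²·0.21 + 2·(1)·(1)·-0.225 = 2.01

2.010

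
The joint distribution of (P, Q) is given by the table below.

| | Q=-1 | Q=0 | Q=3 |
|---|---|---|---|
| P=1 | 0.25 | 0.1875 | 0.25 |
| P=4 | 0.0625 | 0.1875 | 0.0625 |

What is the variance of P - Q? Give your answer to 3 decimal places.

5.090

E[P] = 1.9375,  E[Q] = 0.625,  E[PQ] = 1
var(P) = 5.6875 − (1.9375)² = 1.93359375;  var(Q) = 3.125 − (0.625)² = 2.734375
Cov(P,Q) = 1 − (1.9375)(0.625) = -0.2109375
var(P - Q) = (1)²·1.93359375 + (-1)²·2.734375 + 2·(1)·(-1)·-0.2109375 = 5.08984375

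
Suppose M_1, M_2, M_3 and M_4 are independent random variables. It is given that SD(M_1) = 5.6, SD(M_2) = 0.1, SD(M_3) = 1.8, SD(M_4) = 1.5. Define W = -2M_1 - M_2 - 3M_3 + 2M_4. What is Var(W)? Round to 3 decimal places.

Var(M_1) = 31.36, Var(M_2) = 0.01, Var(M_3) = 3.24, Var(M_4) = 2.25
By independence, Var(W) = (-2)²Var(M_1) + (-1)²Var(M_2) + (-3)²Var(M_3) + (2)²Var(M_4)
= (-2)²·31.36 + (-1)²·0.01 + (-3)²·3.24 + (2)²·2.25 = 163.61

163.610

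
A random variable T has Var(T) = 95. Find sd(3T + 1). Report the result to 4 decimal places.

29.2404

Var(3T + 1) = (3)²·95 = 855
sd(3T + 1) = √855 ≈ 29.2404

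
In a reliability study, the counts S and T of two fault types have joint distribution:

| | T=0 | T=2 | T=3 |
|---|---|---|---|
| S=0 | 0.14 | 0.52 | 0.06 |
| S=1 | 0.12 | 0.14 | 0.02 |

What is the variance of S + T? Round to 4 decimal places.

E[S] = 0.28,  E[T] = 1.56,  E[ST] = 0.34
var(S) = 0.28 − (0.28)² = 0.2016;  var(T) = 3.36 − (1.56)² = 0.9264
Cov(S,T) = 0.34 − (0.28)(1.56) = -0.0968
var(S + T) = (1)²·0.2016 + (1)²·0.9264 + 2·(1)·(1)·-0.0968 = 0.9344

0.9344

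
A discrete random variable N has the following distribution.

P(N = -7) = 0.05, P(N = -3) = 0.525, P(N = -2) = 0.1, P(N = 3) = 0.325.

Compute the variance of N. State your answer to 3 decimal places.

E[N] = (-7)(0.05) + (-3)(0.525) + (-2)(0.1) + (3)(0.325) = -1.15
E[N²] = (-7)²(0.05) + (-3)²(0.525) + (-2)²(0.1) + (3)²(0.325) = 10.5
var(N) = E[N²] − (E[N])² = 10.5 − (-1.15)² = 9.1775

9.178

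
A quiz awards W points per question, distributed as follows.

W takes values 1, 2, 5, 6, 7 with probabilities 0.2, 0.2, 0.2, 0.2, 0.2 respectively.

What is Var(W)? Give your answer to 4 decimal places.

E[W] = (1)(0.2) + (2)(0.2) + (5)(0.2) + (6)(0.2) + (7)(0.2) = 4.2
E[W²] = (1)²(0.2) + (2)²(0.2) + (5)²(0.2) + (6)²(0.2) + (7)²(0.2) = 23
Var(W) = E[W²] − (E[W])² = 23 − (4.2)² = 5.36

5.3600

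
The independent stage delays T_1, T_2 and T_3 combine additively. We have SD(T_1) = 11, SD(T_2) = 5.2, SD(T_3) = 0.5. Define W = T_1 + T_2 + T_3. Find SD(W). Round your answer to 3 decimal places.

Var(T_1) = 121, Var(T_2) = 27.04, Var(T_3) = 0.25
By independence, Var(W) = (1)²Var(T_1) + (1)²Var(T_2) + (1)²Var(T_3)
= (1)²·121 + (1)²·27.04 + (1)²·0.25 = 148.29
SD(W) = √148.29 ≈ 12.177

12.177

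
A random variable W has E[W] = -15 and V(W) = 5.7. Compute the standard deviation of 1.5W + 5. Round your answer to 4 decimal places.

V(1.5W + 5) = (1.5)²·5.7 = 12.825
SD(1.5W + 5) = √12.825 ≈ 3.5812

3.5812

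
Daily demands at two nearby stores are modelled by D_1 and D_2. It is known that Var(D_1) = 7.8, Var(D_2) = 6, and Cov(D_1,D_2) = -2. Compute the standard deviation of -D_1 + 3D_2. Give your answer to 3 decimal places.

Var(-D_1 + 3D_2) = (-1)²·Var(D_1) + (3)²·Var(D_2) + 2·(-1)·(3)·Cov(D_1,D_2)
= 1·7.8 + 9·6 + -6·-2 = 73.8
SD(-D_1 + 3D_2) = √73.8 ≈ 8.591

8.591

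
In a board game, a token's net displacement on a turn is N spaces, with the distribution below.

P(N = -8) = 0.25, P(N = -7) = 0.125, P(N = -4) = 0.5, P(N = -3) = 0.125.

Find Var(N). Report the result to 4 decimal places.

E[N] = (-8)(0.25) + (-7)(0.125) + (-4)(0.5) + (-3)(0.125) = -5.25
E[N²] = (-8)²(0.25) + (-7)²(0.125) + (-4)²(0.5) + (-3)²(0.125) = 31.25
Var(N) = E[N²] − (E[N])² = 31.25 − (-5.25)² = 3.6875

3.6875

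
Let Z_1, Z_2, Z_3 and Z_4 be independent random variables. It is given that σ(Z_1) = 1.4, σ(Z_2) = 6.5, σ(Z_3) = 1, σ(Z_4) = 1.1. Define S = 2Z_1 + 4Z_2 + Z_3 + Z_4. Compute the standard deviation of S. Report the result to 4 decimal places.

V(Z_1) = 1.96, V(Z_2) = 42.25, V(Z_3) = 1, V(Z_4) = 1.21
By independence, V(S) = (2)²V(Z_1) + (4)²V(Z_2) + (1)²V(Z_3) + (1)²V(Z_4)
= (2)²·1.96 + (4)²·42.25 + (1)²·1 + (1)²·1.21 = 686.05
σ(S) = √686.05 ≈ 26.1926

26.1926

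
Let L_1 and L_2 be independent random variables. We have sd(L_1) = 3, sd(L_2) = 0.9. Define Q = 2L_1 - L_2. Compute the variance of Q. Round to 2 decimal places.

36.81

V(L_1) = 9, V(L_2) = 0.81
By independence, V(Q) = (2)²V(L_1) + (-1)²V(L_2)
= (2)²·9 + (-1)²·0.81 = 36.81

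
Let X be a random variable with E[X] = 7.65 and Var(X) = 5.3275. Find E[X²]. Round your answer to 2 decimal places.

63.85

E[X²] = Var(X) + (E[X])² = 5.3275 + (7.65)² = 63.85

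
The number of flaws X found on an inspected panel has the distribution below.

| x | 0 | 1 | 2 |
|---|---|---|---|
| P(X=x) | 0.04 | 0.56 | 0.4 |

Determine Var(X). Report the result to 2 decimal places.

E[X] = (0)(0.04) + (1)(0.56) + (2)(0.4) = 1.36
E[X²] = (0)²(0.04) + (1)²(0.56) + (2)²(0.4) = 2.16
Var(X) = E[X²] − (E[X])² = 2.16 − (1.36)² = 0.3104

0.31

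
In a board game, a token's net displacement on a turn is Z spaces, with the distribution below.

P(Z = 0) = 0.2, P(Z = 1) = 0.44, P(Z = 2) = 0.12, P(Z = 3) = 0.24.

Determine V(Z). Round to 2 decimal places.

E[Z] = (0)(0.2) + (1)(0.44) + (2)(0.12) + (3)(0.24) = 1.4
E[Z²] = (0)²(0.2) + (1)²(0.44) + (2)²(0.12) + (3)²(0.24) = 3.08
V(Z) = E[Z²] − (E[Z])² = 3.08 − (1.4)² = 1.12

1.12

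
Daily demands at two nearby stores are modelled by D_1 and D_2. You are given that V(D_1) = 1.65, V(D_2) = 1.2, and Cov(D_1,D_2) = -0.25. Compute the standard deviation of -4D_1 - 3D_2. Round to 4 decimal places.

V(-4D_1 - 3D_2) = (-4)²·V(D_1) + (-3)²·V(D_2) + 2·(-4)·(-3)·Cov(D_1,D_2)
= 16·1.65 + 9·1.2 + 24·-0.25 = 31.2
sd(-4D_1 - 3D_2) = √31.2 ≈ 5.5857

5.5857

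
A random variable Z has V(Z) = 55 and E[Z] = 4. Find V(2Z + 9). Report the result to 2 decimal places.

V(2Z + 9) = (2)²·V(Z) = 4·55 = 220

220.00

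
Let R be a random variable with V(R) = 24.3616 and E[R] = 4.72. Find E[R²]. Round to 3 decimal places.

E[R²] = V(R) + (E[R])² = 24.3616 + (4.72)² = 46.64

46.640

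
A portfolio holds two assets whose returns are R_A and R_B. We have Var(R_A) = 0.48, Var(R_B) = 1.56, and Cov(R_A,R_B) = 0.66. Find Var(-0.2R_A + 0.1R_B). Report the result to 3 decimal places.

Var(-0.2R_A + 0.1R_B) = (-0.2)²·Var(R_A) + (0.1)²·Var(R_B) + 2·(-0.2)·(0.1)·Cov(R_A,R_B)
= 0.04·0.48 + 0.01·1.56 + -0.04·0.66 = 0.0084

0.008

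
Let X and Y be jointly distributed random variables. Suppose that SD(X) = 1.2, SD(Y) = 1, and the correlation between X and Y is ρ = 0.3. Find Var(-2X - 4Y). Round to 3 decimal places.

27.520

Var(X) = (1.2)² = 1.44;  Var(Y) = (1)² = 1
Cov(X,Y) = ρ·SD(X)·SD(Y) = 0.3·1.2·1 = 0.36
Var(-2X - 4Y) = (-2)²·Var(X) + (-4)²·Var(Y) + 2·(-2)·(-4)·Cov(X,Y)
= 4·1.44 + 16·1 + 16·0.36 = 27.52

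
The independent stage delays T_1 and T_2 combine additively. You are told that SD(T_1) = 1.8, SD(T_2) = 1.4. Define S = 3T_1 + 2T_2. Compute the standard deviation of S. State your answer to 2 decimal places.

var(T_1) = 3.24, var(T_2) = 1.96
By independence, var(S) = (3)²var(T_1) + (2)²var(T_2)
= (3)²·3.24 + (2)²·1.96 = 37
SD(S) = √37 ≈ 6.08

6.08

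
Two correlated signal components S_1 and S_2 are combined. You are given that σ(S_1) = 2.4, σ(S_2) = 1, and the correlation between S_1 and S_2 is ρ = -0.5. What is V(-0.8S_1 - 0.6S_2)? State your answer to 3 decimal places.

V(S_1) = (2.4)² = 5.76;  V(S_2) = (1)² = 1
Cov(S_1,S_2) = ρ·σ(S_1)·σ(S_2) = -0.5·2.4·1 = -1.2
V(-0.8S_1 - 0.6S_2) = (-0.8)²·V(S_1) + (-0.6)²·V(S_2) + 2·(-0.8)·(-0.6)·Cov(S_1,S_2)
= 0.64·5.76 + 0.36·1 + 0.96·-1.2 = 2.8944

2.894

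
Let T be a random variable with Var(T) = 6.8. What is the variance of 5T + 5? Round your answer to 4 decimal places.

Var(5T + 5) = (5)²·Var(T) = 25·6.8 = 170

170.0000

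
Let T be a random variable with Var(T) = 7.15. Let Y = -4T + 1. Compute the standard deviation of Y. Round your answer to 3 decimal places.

10.696

Var(-4T + 1) = (-4)²·7.15 = 114.4
SD(Y) = √114.4 ≈ 10.696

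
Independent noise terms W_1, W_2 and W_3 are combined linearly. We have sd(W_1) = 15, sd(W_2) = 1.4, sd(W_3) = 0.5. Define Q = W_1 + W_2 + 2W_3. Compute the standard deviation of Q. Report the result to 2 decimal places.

Var(W_1) = 225, Var(W_2) = 1.96, Var(W_3) = 0.25
By independence, Var(Q) = (1)²Var(W_1) + (1)²Var(W_2) + (2)²Var(W_3)
= (1)²·225 + (1)²·1.96 + (2)²·0.25 = 227.96
sd(Q) = √227.96 ≈ 15.10

15.10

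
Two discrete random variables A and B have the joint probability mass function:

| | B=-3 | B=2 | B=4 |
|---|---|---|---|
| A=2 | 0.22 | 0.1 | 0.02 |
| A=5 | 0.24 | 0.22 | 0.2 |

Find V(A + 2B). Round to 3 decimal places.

E[A] = 3.98,  E[B] = 0.14,  E[AB] = 1.84
V(A) = 17.86 − (3.98)² = 2.0196;  V(B) = 8.94 − (0.14)² = 8.9204
Cov(A,B) = 1.84 − (3.98)(0.14) = 1.2828
V(A + 2B) = (1)²·2.0196 + (2)²·8.9204 + 2·(1)·(2)·1.2828 = 42.8324

42.832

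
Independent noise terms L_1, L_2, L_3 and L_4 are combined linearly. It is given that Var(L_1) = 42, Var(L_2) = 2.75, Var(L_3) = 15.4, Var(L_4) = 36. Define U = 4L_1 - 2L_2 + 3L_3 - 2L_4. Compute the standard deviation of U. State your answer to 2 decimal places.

31.07

By independence, Var(U) = (4)²Var(L_1) + (-2)²Var(L_2) + (3)²Var(L_3) + (-2)²Var(L_4)
= (4)²·42 + (-2)²·2.75 + (3)²·15.4 + (-2)²·36 = 965.6
SD(U) = √965.6 ≈ 31.07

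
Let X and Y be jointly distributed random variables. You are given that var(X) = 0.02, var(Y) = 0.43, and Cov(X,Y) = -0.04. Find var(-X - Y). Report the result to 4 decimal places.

0.3700

var(-X - Y) = (-1)²·var(X) + (-1)²·var(Y) + 2·(-1)·(-1)·Cov(X,Y)
= 1·0.02 + 1·0.43 + 2·-0.04 = 0.37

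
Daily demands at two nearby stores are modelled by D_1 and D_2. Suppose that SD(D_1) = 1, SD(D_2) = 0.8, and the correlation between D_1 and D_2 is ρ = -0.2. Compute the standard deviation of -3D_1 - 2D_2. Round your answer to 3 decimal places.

var(D_1) = (1)² = 1;  var(D_2) = (0.8)² = 0.64
Cov(D_1,D_2) = ρ·SD(D_1)·SD(D_2) = -0.2·1·0.8 = -0.16
var(-3D_1 - 2D_2) = (-3)²·var(D_1) + (-2)²·var(D_2) + 2·(-3)·(-2)·Cov(D_1,D_2)
= 9·1 + 4·0.64 + 12·-0.16 = 9.64
SD(-3D_1 - 2D_2) = √9.64 ≈ 3.105

3.105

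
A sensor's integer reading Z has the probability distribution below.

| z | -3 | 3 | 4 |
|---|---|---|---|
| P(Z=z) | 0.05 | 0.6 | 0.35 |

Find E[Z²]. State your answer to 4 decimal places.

11.4500

E[Z²] = (-3)²(0.05) + (3)²(0.6) + (4)²(0.35) = 11.45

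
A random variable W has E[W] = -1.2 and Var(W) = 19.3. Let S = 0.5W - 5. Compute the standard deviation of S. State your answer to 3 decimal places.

Var(0.5W - 5) = (0.5)²·19.3 = 4.825
SD(S) = √4.825 ≈ 2.197

2.197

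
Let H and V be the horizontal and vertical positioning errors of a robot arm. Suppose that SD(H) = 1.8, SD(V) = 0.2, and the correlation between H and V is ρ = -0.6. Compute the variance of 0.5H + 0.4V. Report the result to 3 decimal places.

Var(H) = (1.8)² = 3.24;  Var(V) = (0.2)² = 0.04
Cov(H,V) = ρ·SD(H)·SD(V) = -0.6·1.8·0.2 = -0.216
Var(0.5H + 0.4V) = (0.5)²·Var(H) + (0.4)²·Var(V) + 2·(0.5)·(0.4)·Cov(H,V)
= 0.25·3.24 + 0.16·0.04 + 0.4·-0.216 = 0.73

0.730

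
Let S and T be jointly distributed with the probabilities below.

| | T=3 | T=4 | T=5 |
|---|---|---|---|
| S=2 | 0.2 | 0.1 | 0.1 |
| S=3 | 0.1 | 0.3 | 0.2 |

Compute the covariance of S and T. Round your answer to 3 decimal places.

0.100

E[S] = 2.6,  E[T] = 4
E[ST] = 10.5
Cov(S,T) = E[ST] − E[S]E[T] = 10.5 − (2.6)(4) = 0.1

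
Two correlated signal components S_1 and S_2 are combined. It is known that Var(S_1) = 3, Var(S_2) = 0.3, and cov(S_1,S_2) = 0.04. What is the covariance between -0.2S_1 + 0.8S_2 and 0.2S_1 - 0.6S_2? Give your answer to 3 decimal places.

cov(-0.2S_1 + 0.8S_2, 0.2S_1 - 0.6S_2) = (-0.2)(0.2)Var(S_1) + (0.8)(-0.6)Var(S_2) + [(-0.2)(-0.6) + (0.8)(0.2)]cov(S_1,S_2)
= -0.04·3 + -0.48·0.3 + 0.28·0.04 = -0.2528

-0.253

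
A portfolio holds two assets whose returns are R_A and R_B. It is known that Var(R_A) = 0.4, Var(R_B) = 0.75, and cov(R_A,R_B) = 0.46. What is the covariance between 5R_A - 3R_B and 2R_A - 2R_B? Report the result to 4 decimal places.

cov(5R_A - 3R_B, 2R_A - 2R_B) = (5)(2)Var(R_A) + (-3)(-2)Var(R_B) + [(5)(-2) + (-3)(2)]cov(R_A,R_B)
= 10·0.4 + 6·0.75 + -16·0.46 = 1.14

1.1400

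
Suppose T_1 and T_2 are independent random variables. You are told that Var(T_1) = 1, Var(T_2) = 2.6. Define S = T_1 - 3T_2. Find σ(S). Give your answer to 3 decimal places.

By independence, Var(S) = (1)²Var(T_1) + (-3)²Var(T_2)
= (1)²·1 + (-3)²·2.6 = 24.4
σ(S) = √24.4 ≈ 4.940

4.940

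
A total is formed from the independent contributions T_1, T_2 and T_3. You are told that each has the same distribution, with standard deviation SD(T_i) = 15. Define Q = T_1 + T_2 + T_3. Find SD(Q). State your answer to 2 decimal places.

25.98

V(T_i) = (15)² = 225
By independence, V(Q) = (1)²V(T_1) + (1)²V(T_2) + (1)²V(T_3)
= (1)²·225 + (1)²·225 + (1)²·225 = 675
SD(Q) = √675 ≈ 25.98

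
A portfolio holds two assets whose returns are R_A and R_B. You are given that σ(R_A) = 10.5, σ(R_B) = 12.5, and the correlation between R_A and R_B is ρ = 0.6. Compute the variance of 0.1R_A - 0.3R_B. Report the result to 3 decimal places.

var(R_A) = (10.5)² = 110.25;  var(R_B) = (12.5)² = 156.25
Cov(R_A,R_B) = ρ·σ(R_A)·σ(R_B) = 0.6·10.5·12.5 = 78.75
var(0.1R_A - 0.3R_B) = (0.1)²·var(R_A) + (-0.3)²·var(R_B) + 2·(0.1)·(-0.3)·Cov(R_A,R_B)
= 0.01·110.25 + 0.09·156.25 + -0.06·78.75 = 10.44

10.440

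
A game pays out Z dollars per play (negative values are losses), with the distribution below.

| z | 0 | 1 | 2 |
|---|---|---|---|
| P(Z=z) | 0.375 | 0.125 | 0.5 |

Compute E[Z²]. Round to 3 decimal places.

2.125

E[Z²] = (0)²(0.375) + (1)²(0.125) + (2)²(0.5) = 2.125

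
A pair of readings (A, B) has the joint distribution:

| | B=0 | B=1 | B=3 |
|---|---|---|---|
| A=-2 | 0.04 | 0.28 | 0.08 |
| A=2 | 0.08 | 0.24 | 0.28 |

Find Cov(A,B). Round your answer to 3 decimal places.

E[A] = 0.4,  E[B] = 1.6
E[AB] = 1.12
Cov(A,B) = E[AB] − E[A]E[B] = 1.12 − (0.4)(1.6) = 0.48

0.480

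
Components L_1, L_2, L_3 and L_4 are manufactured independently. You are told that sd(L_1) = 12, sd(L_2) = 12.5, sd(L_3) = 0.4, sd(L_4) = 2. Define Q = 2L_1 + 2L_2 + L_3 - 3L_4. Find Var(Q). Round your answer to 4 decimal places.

1237.1600

Var(L_1) = 144, Var(L_2) = 156.25, Var(L_3) = 0.16, Var(L_4) = 4
By independence, Var(Q) = (2)²Var(L_1) + (2)²Var(L_2) + (1)²Var(L_3) + (-3)²Var(L_4)
= (2)²·144 + (2)²·156.25 + (1)²·0.16 + (-3)²·4 = 1237.16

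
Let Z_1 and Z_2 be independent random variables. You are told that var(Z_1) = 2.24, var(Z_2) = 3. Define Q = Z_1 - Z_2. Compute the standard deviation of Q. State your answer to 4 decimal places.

2.2891

By independence, var(Q) = (1)²var(Z_1) + (-1)²var(Z_2)
= (1)²·2.24 + (-1)²·3 = 5.24
SD(Q) = √5.24 ≈ 2.2891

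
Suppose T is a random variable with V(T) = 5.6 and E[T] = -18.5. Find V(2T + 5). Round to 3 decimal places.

V(2T + 5) = (2)²·V(T) = 4·5.6 = 22.4

22.400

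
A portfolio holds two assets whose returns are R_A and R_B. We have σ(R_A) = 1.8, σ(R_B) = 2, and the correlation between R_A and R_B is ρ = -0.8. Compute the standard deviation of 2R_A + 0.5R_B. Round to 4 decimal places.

Var(R_A) = (1.8)² = 3.24;  Var(R_B) = (2)² = 4
cov(R_A,R_B) = ρ·σ(R_A)·σ(R_B) = -0.8·1.8·2 = -2.88
Var(2R_A + 0.5R_B) = (2)²·Var(R_A) + (0.5)²·Var(R_B) + 2·(2)·(0.5)·cov(R_A,R_B)
= 4·3.24 + 0.25·4 + 2·-2.88 = 8.2
σ(2R_A + 0.5R_B) = √8.2 ≈ 2.8636

2.8636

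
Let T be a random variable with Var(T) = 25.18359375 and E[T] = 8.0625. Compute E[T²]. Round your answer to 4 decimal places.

90.1875

E[T²] = Var(T) + (E[T])² = 25.18359375 + (8.0625)² = 90.1875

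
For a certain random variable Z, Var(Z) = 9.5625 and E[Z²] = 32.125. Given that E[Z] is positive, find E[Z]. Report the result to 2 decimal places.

4.75

(E[Z])² = E[Z²] − Var(Z) = 32.125 − 9.5625 = 22.5625
E[Z] = √22.5625 = 4.75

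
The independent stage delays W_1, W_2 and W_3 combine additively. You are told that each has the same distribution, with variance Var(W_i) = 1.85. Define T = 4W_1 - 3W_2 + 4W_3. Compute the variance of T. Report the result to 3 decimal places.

75.850

By independence, Var(T) = (4)²Var(W_1) + (-3)²Var(W_2) + (4)²Var(W_3)
= (4)²·1.85 + (-3)²·1.85 + (4)²·1.85 = 75.85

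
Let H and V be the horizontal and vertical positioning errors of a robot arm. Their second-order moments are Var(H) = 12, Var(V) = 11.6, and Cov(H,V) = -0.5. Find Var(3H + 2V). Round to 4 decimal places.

Var(3H + 2V) = (3)²·Var(H) + (2)²·Var(V) + 2·(3)·(2)·Cov(H,V)
= 9·12 + 4·11.6 + 12·-0.5 = 148.4

148.4000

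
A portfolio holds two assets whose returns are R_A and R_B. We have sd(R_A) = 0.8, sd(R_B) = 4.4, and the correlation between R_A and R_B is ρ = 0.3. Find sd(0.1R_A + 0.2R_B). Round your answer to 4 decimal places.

0.9072

Var(R_A) = (0.8)² = 0.64;  Var(R_B) = (4.4)² = 19.36
Cov(R_A,R_B) = ρ·sd(R_A)·sd(R_B) = 0.3·0.8·4.4 = 1.056
Var(0.1R_A + 0.2R_B) = (0.1)²·Var(R_A) + (0.2)²·Var(R_B) + 2·(0.1)·(0.2)·Cov(R_A,R_B)
= 0.01·0.64 + 0.04·19.36 + 0.04·1.056 = 0.82304
sd(0.1R_A + 0.2R_B) = √0.82304 ≈ 0.9072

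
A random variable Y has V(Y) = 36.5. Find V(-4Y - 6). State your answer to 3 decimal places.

V(-4Y - 6) = (-4)²·V(Y) = 16·36.5 = 584

584.000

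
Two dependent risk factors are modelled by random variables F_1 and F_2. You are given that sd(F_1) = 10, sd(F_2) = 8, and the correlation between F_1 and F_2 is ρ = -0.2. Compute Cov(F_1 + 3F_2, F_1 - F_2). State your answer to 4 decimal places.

-124.0000

Var(F_1) = (10)² = 100;  Var(F_2) = (8)² = 64
Cov(F_1,F_2) = ρ·sd(F_1)·sd(F_2) = -0.2·10·8 = -16
Cov(F_1 + 3F_2, F_1 - F_2) = (1)(1)Var(F_1) + (3)(-1)Var(F_2) + [(1)(-1) + (3)(1)]Cov(F_1,F_2)
= 1·100 + -3·64 + 2·-16 = -124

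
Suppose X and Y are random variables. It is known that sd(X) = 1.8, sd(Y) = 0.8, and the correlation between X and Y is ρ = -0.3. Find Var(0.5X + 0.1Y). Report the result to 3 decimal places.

Var(X) = (1.8)² = 3.24;  Var(Y) = (0.8)² = 0.64
Cov(X,Y) = ρ·sd(X)·sd(Y) = -0.3·1.8·0.8 = -0.432
Var(0.5X + 0.1Y) = (0.5)²·Var(X) + (0.1)²·Var(Y) + 2·(0.5)·(0.1)·Cov(X,Y)
= 0.25·3.24 + 0.01·0.64 + 0.1·-0.432 = 0.7732

0.773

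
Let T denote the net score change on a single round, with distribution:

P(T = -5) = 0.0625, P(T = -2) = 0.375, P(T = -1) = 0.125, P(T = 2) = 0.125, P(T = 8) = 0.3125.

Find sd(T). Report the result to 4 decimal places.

4.6093

E[T] = (-5)(0.0625) + (-2)(0.375) + (-1)(0.125) + (2)(0.125) + (8)(0.3125) = 1.5625
E[T²] = (-5)²(0.0625) + (-2)²(0.375) + (-1)²(0.125) + (2)²(0.125) + (8)²(0.3125) = 23.6875
Var(T) = E[T²] − (E[T])² = 23.6875 − (1.5625)² = 21.24609375
sd(T) = √21.24609375 ≈ 4.6093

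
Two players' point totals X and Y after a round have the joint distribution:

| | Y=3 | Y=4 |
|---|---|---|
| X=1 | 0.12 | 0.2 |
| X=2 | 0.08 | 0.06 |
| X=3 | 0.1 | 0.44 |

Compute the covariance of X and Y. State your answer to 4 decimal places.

E[X] = 2.22,  E[Y] = 3.7
E[XY] = 8.3
cov(X,Y) = E[XY] − E[X]E[Y] = 8.3 − (2.22)(3.7) = 0.086

0.0860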